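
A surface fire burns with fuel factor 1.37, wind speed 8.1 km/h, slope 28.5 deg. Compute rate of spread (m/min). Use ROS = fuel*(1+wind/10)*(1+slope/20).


Formula: ROS = fuel * (1 + wind/10) * (1 + slope/20)
Wind factor = 1 + 8.1/10 = 1.81
Slope factor = 1 + 28.5/20 = 2.425
ROS = 1.37 * 1.81 * 2.425 = 6.01 m/min

6.01


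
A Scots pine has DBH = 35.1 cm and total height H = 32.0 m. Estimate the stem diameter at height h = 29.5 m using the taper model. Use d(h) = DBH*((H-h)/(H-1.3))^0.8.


Taper: d(h) = DBH * ((H - h) / (H - 1.3))^0.8
Numerator = H - h = 32.0 - 29.5 = 2.5 m
Denominator = H - 1.3 = 32.0 - 1.3 = 30.7 m
Ratio = 2.5 / 30.7 = 0.08143
d = 35.1 * 0.08143^0.8 = 4.7 cm

4.7


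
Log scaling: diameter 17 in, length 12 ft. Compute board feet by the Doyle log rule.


Doyle: BF = (D - 4)^2 * L / 16
Adjusted diameter = 17 - 4 = 13 in
(D-4)^2 = 13^2 = 169
BF = 169 * 12 / 16 = 127 BF

127


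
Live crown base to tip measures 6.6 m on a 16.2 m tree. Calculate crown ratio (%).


Formula: Crown Ratio = (Crown Length / Total Height) * 100
CR = (6.6 m / 16.2 m) * 100
CR = 0.4074 * 100 = 40.7%

40.7


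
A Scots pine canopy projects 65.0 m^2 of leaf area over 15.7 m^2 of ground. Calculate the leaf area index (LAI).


Formula: LAI = total leaf area / ground area  (dimensionless)
LAI = 65.0 m^2 / 15.7 m^2
LAI = 4.14

4.14


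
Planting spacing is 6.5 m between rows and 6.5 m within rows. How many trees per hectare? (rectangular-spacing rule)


Formula: TPH = 10000 m^2/ha / (spacing_x * spacing_y)
Area per tree = 6.5 m * 6.5 m = 42.25 m^2
TPH = 10000 / 42.25 = 237 trees/ha

237


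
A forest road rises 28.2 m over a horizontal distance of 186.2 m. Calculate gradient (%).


Formula: Gradient = rise / run * 100
Gradient = 28.2 / 186.2 * 100 = 15.1%

15.1


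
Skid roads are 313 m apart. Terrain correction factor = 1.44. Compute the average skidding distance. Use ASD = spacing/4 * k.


Formula: ASD = (spacing / 4) * correction
Uncorrected distance = spacing / 4 = 313 / 4 = 78.25 m
ASD = 78.25 * 1.44 = 113 m

113


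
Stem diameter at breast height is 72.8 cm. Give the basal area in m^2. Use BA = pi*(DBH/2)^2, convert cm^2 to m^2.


Formula: BA = pi * (DBH/2)^2 / 10000  (cm^2 to m^2)
Radius = DBH/2 = 72.8/2 = 36.4 cm
BA = pi * 36.4^2 / 10000
   = 4162.4846 cm^2 / 10000
   = 0.4162 m^2

0.4162


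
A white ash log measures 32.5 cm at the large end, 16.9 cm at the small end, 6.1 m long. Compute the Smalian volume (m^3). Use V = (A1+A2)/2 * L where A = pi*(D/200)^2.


Smalian: V = (A1 + A2)/2 * L,  A = pi*(D/200)^2
A1 = pi*(32.5/200)^2 = 0.082958 m^2
A2 = pi*(16.9/200)^2 = 0.022432 m^2
V = (0.082958+0.022432)/2*6.1 = 0.3214 m^3

0.3214


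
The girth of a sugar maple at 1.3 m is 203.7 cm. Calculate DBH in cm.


Formula: DBH = C / pi
DBH = 203.7 / pi
pi = 3.14159...
DBH = 64.8 cm

64.8


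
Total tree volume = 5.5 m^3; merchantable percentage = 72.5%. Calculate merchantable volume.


Formula: MV = V_total * (merchantable_pct / 100)
Merchantable fraction = 72.5% / 100 = 0.725
MV = 5.5 m^3 * 0.725 = 3.988 m^3

3.988


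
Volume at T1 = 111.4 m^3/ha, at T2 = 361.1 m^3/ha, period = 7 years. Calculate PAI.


Formula: PAI = (V_T2 - V_T1) / (T2 - T1)
Volume increment = 361.1 - 111.4 = 249.7 m^3/ha
PAI = 249.7 / 7 = 35.67 m^3/ha/year

35.67


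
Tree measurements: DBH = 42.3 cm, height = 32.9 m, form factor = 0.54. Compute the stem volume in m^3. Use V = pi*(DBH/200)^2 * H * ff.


Formula: V = pi * (DBH/200)^2 * H * ff
Radius = DBH/200 = 42.3/200 = 0.2115 m
Radius^2 = 0.2115^2 = 0.04473225 m^2
V = pi * 0.04473225 * 32.9 * 0.54
V = 2.497 m^3

2.497


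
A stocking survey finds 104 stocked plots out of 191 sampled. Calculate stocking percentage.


Formula: Stocking % = stocked plots / total plots * 100
Stocking = 104 / 191 * 100
Stocking = 0.5445 * 100 = 54.5%

54.5


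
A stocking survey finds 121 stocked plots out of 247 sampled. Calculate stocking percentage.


Formula: Stocking % = stocked plots / total plots * 100
Stocking = 121 / 247 * 100
Stocking = 0.4899 * 100 = 49.0%

49.0


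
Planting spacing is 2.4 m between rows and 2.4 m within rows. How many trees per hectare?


Formula: TPH = 10000 m^2/ha / (spacing_x * spacing_y)
Area per tree = 2.4 m * 2.4 m = 5.76 m^2
TPH = 10000 / 5.76 = 1736 trees/ha

1736


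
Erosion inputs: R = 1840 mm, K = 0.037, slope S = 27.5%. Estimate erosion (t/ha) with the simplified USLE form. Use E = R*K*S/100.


Formula: E = R * K * S / 100  (simplified USLE)
R * K = 1840 * 0.037 = 68.08
E = 68.08 * 27.5 / 100 = 18.72 t/ha

18.72


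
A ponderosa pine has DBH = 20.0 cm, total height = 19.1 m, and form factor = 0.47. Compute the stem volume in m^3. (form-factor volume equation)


Formula: V = pi * (DBH/200)^2 * H * ff
Radius = DBH/200 = 20.0/200 = 0.1 m
Radius^2 = 0.1^2 = 0.01 m^2
V = pi * 0.01 * 19.1 * 0.47
V = 0.282 m^3

0.282


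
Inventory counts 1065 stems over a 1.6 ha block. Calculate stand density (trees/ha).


Formula: Stand Density = N_trees / Area_ha
Density = 1065 trees / 1.6 ha
Density = 666 trees/ha

666


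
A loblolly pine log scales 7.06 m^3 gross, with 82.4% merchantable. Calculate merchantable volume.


Formula: MV = V_total * (merchantable_pct / 100)
Merchantable fraction = 82.4% / 100 = 0.824
MV = 7.06 m^3 * 0.824 = 5.817 m^3

5.817


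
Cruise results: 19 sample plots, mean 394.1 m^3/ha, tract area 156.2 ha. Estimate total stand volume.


Formula: Total Volume = Mean Volume per ha * Total Area
Total Volume = 394.1 m^3/ha * 156.2 ha
Total Volume = 61558 m^3

61558


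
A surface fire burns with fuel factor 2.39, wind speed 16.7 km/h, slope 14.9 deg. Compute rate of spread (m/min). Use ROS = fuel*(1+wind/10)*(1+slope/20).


Formula: ROS = fuel * (1 + wind/10) * (1 + slope/20)
Wind factor = 1 + 16.7/10 = 2.67
Slope factor = 1 + 14.9/20 = 1.745
ROS = 2.39 * 2.67 * 1.745 = 11.14 m/min

11.14


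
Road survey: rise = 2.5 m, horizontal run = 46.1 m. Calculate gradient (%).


Formula: Gradient = rise / run * 100
Gradient = 2.5 / 46.1 * 100 = 5.4%

5.4


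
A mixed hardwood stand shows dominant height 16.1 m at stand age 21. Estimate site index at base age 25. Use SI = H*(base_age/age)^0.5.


Formula: SI = H_dom * (base_age / age)^0.5
Age ratio = 25 / 21 = 1.19048
sqrt(age_ratio) = 1.09109
SI = 16.1 * 1.09109 = 17.6 m

17.6


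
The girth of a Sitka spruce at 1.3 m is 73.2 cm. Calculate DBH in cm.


Formula: DBH = C / pi
DBH = 73.2 / pi
pi = 3.14159...
DBH = 23.3 cm

23.3


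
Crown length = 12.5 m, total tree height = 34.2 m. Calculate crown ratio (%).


Formula: Crown Ratio = (Crown Length / Total Height) * 100
CR = (12.5 m / 34.2 m) * 100
CR = 0.3655 * 100 = 36.5%

36.5


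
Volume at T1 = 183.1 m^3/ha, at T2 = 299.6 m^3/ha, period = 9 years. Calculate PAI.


Formula: PAI = (V_T2 - V_T1) / (T2 - T1)
Volume increment = 299.6 - 183.1 = 116.5 m^3/ha
PAI = 116.5 / 9 = 12.94 m^3/ha/year

12.94


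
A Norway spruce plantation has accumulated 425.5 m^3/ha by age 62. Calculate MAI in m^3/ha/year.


Formula: MAI = Total Volume / Stand Age
MAI = 425.5 m^3/ha / 62 years
MAI = 6.86 m^3/ha/year

6.86


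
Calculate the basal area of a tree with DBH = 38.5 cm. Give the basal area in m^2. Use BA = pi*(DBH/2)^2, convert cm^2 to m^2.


Formula: BA = pi * (DBH/2)^2 / 10000  (cm^2 to m^2)
Radius = DBH/2 = 38.5/2 = 19.25 cm
BA = pi * 19.25^2 / 10000
   = 1164.1564 cm^2 / 10000
   = 0.1164 m^2

0.1164


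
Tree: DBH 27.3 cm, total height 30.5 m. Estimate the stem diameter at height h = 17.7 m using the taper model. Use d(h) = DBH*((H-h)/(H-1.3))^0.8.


Taper: d(h) = DBH * ((H - h) / (H - 1.3))^0.8
Numerator = H - h = 30.5 - 17.7 = 12.8 m
Denominator = H - 1.3 = 30.5 - 1.3 = 29.2 m
Ratio = 12.8 / 29.2 = 0.43836
d = 27.3 * 0.43836^0.8 = 14.1 cm

14.1


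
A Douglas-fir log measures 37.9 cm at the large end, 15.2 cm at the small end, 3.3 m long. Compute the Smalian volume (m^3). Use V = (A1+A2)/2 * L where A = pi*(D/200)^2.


Smalian: V = (A1 + A2)/2 * L,  A = pi*(D/200)^2
A1 = pi*(37.9/200)^2 = 0.112815 m^2
A2 = pi*(15.2/200)^2 = 0.018146 m^2
V = (0.112815+0.018146)/2*3.3 = 0.2161 m^3

0.2161


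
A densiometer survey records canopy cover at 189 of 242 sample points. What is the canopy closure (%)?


Formula: Canopy closure = covered points / total points * 100
Closure = 189 / 242 * 100
Closure = 0.781 * 100 = 78.1%

78.1


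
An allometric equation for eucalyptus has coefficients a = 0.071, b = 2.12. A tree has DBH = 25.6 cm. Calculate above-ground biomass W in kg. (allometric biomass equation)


Formula: W = a * DBH^b  (allometric power law)
DBH^b = 25.6^2.12 = 967.0941
W = 0.071 * 967.0941 = 68.7 kg

68.7


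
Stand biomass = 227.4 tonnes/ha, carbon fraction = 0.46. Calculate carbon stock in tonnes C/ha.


Formula: Carbon Stock = Biomass * Carbon Fraction
C = 227.4 t/ha * 0.46
C = 104.6 t C/ha

104.6


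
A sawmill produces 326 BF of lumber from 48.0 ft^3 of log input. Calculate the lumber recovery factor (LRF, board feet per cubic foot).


Formula: LRF = Lumber Output (BF) / Log Input (ft^3)
LRF = 326 BF / 48.0 ft^3
LRF = 6.79 BF/ft^3

6.79


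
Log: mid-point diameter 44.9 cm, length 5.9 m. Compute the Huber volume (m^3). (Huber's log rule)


Huber: V = Am * L,  Am = pi*(Dm/200)^2
Am = pi*(44.9/200)^2 = 0.158337 m^2
V = 0.158337*5.9 = 0.9342 m^3

0.9342


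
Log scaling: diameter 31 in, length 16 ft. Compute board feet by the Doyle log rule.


Doyle: BF = (D - 4)^2 * L / 16
Adjusted diameter = 31 - 4 = 27 in
(D-4)^2 = 27^2 = 729
BF = 729 * 16 / 16 = 729 BF

729


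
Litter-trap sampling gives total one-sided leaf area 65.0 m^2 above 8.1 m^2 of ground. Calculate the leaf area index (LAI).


Formula: LAI = total leaf area / ground area  (dimensionless)
LAI = 65.0 m^2 / 8.1 m^2
LAI = 8.02

8.02


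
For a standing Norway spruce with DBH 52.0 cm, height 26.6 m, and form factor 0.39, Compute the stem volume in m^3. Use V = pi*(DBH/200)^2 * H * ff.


Formula: V = pi * (DBH/200)^2 * H * ff
Radius = DBH/200 = 52.0/200 = 0.26 m
Radius^2 = 0.26^2 = 0.0676 m^2
V = pi * 0.0676 * 26.6 * 0.39
V = 2.203 m^3

2.203


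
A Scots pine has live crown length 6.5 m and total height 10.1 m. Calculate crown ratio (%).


Formula: Crown Ratio = (Crown Length / Total Height) * 100
CR = (6.5 m / 10.1 m) * 100
CR = 0.6436 * 100 = 64.4%

64.4


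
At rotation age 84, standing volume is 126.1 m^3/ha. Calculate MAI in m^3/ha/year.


Formula: MAI = Total Volume / Stand Age
MAI = 126.1 m^3/ha / 84 years
MAI = 1.5 m^3/ha/year

1.5


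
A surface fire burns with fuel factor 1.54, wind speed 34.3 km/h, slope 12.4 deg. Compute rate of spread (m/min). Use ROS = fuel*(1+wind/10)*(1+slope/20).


Formula: ROS = fuel * (1 + wind/10) * (1 + slope/20)
Wind factor = 1 + 34.3/10 = 4.43
Slope factor = 1 + 12.4/20 = 1.62
ROS = 1.54 * 4.43 * 1.62 = 11.05 m/min

11.05


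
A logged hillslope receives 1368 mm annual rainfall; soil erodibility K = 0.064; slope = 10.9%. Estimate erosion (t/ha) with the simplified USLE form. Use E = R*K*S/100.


Formula: E = R * K * S / 100  (simplified USLE)
R * K = 1368 * 0.064 = 87.552
E = 87.552 * 10.9 / 100 = 9.54 t/ha

9.54


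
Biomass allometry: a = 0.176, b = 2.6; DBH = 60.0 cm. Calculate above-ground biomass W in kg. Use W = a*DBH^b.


Formula: W = a * DBH^b  (allometric power law)
DBH^b = 60.0^2.6 = 41994.5809
W = 0.176 * 41994.5809 = 7391.0 kg

7391.0


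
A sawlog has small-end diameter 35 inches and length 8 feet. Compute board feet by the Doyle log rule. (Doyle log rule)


Doyle: BF = (D - 4)^2 * L / 16
Adjusted diameter = 35 - 4 = 31 in
(D-4)^2 = 31^2 = 961
BF = 961 * 8 / 16 = 481 BF

481


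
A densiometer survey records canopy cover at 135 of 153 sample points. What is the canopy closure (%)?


Formula: Canopy closure = covered points / total points * 100
Closure = 135 / 153 * 100
Closure = 0.8824 * 100 = 88.2%

88.2


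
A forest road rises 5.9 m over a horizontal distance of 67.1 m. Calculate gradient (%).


Formula: Gradient = rise / run * 100
Gradient = 5.9 / 67.1 * 100 = 8.8%

8.8


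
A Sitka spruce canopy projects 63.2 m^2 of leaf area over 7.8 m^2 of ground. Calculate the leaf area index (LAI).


Formula: LAI = total leaf area / ground area  (dimensionless)
LAI = 63.2 m^2 / 7.8 m^2
LAI = 8.1

8.1


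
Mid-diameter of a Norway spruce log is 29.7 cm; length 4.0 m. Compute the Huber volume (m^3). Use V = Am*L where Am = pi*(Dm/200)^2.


Huber: V = Am * L,  Am = pi*(Dm/200)^2
Am = pi*(29.7/200)^2 = 0.069279 m^2
V = 0.069279*4.0 = 0.2771 m^3

0.2771


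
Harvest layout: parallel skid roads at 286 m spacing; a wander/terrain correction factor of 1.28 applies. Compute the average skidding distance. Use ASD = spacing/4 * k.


Formula: ASD = (spacing / 4) * correction
Uncorrected distance = spacing / 4 = 286 / 4 = 71.5 m
ASD = 71.5 * 1.28 = 92 m

92


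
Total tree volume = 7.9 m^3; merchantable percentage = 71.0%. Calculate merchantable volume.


Formula: MV = V_total * (merchantable_pct / 100)
Merchantable fraction = 71.0% / 100 = 0.71
MV = 7.9 m^3 * 0.71 = 5.609 m^3

5.609


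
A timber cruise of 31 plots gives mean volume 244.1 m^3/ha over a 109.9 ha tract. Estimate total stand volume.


Formula: Total Volume = Mean Volume per ha * Total Area
Total Volume = 244.1 m^3/ha * 109.9 ha
Total Volume = 26827 m^3

26827


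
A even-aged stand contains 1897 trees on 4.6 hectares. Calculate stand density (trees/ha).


Formula: Stand Density = N_trees / Area_ha
Density = 1897 trees / 4.6 ha
Density = 412 trees/ha

412


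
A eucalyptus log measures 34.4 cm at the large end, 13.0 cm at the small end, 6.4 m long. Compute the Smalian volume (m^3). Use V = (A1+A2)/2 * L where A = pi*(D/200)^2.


Smalian: V = (A1 + A2)/2 * L,  A = pi*(D/200)^2
A1 = pi*(34.4/200)^2 = 0.092941 m^2
A2 = pi*(13.0/200)^2 = 0.013273 m^2
V = (0.092941+0.013273)/2*6.4 = 0.3399 m^3

0.3399


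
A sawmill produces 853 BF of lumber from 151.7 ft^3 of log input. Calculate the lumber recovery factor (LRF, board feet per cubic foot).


Formula: LRF = Lumber Output (BF) / Log Input (ft^3)
LRF = 853 BF / 151.7 ft^3
LRF = 5.62 BF/ft^3

5.62


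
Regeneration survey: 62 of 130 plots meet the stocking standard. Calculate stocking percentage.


Formula: Stocking % = stocked plots / total plots * 100
Stocking = 62 / 130 * 100
Stocking = 0.4769 * 100 = 47.7%

47.7


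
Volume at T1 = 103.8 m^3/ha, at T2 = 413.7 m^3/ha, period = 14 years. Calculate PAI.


Formula: PAI = (V_T2 - V_T1) / (T2 - T1)
Volume increment = 413.7 - 103.8 = 309.9 m^3/ha
PAI = 309.9 / 14 = 22.14 m^3/ha/year

22.14


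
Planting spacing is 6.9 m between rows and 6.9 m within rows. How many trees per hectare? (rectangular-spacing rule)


Formula: TPH = 10000 m^2/ha / (spacing_x * spacing_y)
Area per tree = 6.9 m * 6.9 m = 47.61 m^2
TPH = 10000 / 47.61 = 210 trees/ha

210


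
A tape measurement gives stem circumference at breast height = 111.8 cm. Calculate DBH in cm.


Formula: DBH = C / pi
DBH = 111.8 / pi
pi = 3.14159...
DBH = 35.6 cm

35.6


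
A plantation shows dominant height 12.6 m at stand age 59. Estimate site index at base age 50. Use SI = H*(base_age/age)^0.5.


Formula: SI = H_dom * (base_age / age)^0.5
Age ratio = 50 / 59 = 0.84746
sqrt(age_ratio) = 0.92057
SI = 12.6 * 0.92057 = 11.6 m

11.6


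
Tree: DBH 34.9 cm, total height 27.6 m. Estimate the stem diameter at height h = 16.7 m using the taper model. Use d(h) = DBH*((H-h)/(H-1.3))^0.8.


Taper: d(h) = DBH * ((H - h) / (H - 1.3))^0.8
Numerator = H - h = 27.6 - 16.7 = 10.9 m
Denominator = H - 1.3 = 27.6 - 1.3 = 26.3 m
Ratio = 10.9 / 26.3 = 0.41445
d = 34.9 * 0.41445^0.8 = 17.3 cm

17.3


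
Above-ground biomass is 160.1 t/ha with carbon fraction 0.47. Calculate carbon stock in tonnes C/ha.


Formula: Carbon Stock = Biomass * Carbon Fraction
C = 160.1 t/ha * 0.47
C = 75.2 t C/ha

75.2


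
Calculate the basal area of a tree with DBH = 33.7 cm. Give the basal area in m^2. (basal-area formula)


Formula: BA = pi * (DBH/2)^2 / 10000  (cm^2 to m^2)
Radius = DBH/2 = 33.7/2 = 16.85 cm
BA = pi * 16.85^2 / 10000
   = 891.9688 cm^2 / 10000
   = 0.0892 m^2

0.0892


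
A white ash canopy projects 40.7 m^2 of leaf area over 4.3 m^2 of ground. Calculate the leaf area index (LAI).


Formula: LAI = total leaf area / ground area  (dimensionless)
LAI = 40.7 m^2 / 4.3 m^2
LAI = 9.47

9.47


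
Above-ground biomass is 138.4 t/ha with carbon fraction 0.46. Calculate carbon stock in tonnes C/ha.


Formula: Carbon Stock = Biomass * Carbon Fraction
C = 138.4 t/ha * 0.46
C = 63.7 t C/ha

63.7


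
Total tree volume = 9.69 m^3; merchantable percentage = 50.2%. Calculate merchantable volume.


Formula: MV = V_total * (merchantable_pct / 100)
Merchantable fraction = 50.2% / 100 = 0.502
MV = 9.69 m^3 * 0.502 = 4.864 m^3

4.864


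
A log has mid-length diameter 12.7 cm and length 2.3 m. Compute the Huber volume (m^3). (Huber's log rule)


Huber: V = Am * L,  Am = pi*(Dm/200)^2
Am = pi*(12.7/200)^2 = 0.012668 m^2
V = 0.012668*2.3 = 0.0291 m^3

0.0291


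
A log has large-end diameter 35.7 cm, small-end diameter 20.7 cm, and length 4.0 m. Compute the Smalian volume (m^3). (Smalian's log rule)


Smalian: V = (A1 + A2)/2 * L,  A = pi*(D/200)^2
A1 = pi*(35.7/200)^2 = 0.100098 m^2
A2 = pi*(20.7/200)^2 = 0.033654 m^2
V = (0.100098+0.033654)/2*4.0 = 0.2675 m^3

0.2675


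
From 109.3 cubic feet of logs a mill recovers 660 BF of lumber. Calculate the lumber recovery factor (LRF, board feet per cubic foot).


Formula: LRF = Lumber Output (BF) / Log Input (ft^3)
LRF = 660 BF / 109.3 ft^3
LRF = 6.04 BF/ft^3

6.04


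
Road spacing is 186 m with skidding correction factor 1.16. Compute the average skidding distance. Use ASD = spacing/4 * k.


Formula: ASD = (spacing / 4) * correction
Uncorrected distance = spacing / 4 = 186 / 4 = 46.5 m
ASD = 46.5 * 1.16 = 54 m

54


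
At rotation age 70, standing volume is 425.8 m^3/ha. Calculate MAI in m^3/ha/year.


Formula: MAI = Total Volume / Stand Age
MAI = 425.8 m^3/ha / 70 years
MAI = 6.08 m^3/ha/year

6.08


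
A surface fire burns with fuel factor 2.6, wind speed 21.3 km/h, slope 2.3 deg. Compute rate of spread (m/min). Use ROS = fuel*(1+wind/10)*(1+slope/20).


Formula: ROS = fuel * (1 + wind/10) * (1 + slope/20)
Wind factor = 1 + 21.3/10 = 3.13
Slope factor = 1 + 2.3/20 = 1.115
ROS = 2.6 * 3.13 * 1.115 = 9.07 m/min

9.07


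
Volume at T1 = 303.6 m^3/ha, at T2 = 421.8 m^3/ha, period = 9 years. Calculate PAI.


Formula: PAI = (V_T2 - V_T1) / (T2 - T1)
Volume increment = 421.8 - 303.6 = 118.2 m^3/ha
PAI = 118.2 / 9 = 13.13 m^3/ha/year

13.13


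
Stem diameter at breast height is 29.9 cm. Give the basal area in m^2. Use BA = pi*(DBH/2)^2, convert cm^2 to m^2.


Formula: BA = pi * (DBH/2)^2 / 10000  (cm^2 to m^2)
Radius = DBH/2 = 29.9/2 = 14.95 cm
BA = pi * 14.95^2 / 10000
   = 702.1538 cm^2 / 10000
   = 0.0702 m^2

0.0702


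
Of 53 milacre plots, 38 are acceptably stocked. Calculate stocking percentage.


Formula: Stocking % = stocked plots / total plots * 100
Stocking = 38 / 53 * 100
Stocking = 0.717 * 100 = 71.7%

71.7


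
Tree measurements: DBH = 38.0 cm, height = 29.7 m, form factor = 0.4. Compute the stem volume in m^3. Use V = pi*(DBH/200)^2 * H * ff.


Formula: V = pi * (DBH/200)^2 * H * ff
Radius = DBH/200 = 38.0/200 = 0.19 m
Radius^2 = 0.19^2 = 0.0361 m^2
V = pi * 0.0361 * 29.7 * 0.4
V = 1.347 m^3

1.347


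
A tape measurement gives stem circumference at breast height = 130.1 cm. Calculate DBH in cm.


Formula: DBH = C / pi
DBH = 130.1 / pi
pi = 3.14159...
DBH = 41.4 cm

41.4


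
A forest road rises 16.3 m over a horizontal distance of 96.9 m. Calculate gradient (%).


Formula: Gradient = rise / run * 100
Gradient = 16.3 / 96.9 * 100 = 16.8%

16.8


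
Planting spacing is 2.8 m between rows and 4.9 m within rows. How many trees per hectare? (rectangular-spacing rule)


Formula: TPH = 10000 m^2/ha / (spacing_x * spacing_y)
Area per tree = 2.8 m * 4.9 m = 13.72 m^2
TPH = 10000 / 13.72 = 729 trees/ha

729


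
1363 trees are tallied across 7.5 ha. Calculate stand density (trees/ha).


Formula: Stand Density = N_trees / Area_ha
Density = 1363 trees / 7.5 ha
Density = 182 trees/ha

182


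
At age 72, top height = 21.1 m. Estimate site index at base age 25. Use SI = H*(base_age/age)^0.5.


Formula: SI = H_dom * (base_age / age)^0.5
Age ratio = 25 / 72 = 0.34722
sqrt(age_ratio) = 0.58926
SI = 21.1 * 0.58926 = 12.4 m

12.4


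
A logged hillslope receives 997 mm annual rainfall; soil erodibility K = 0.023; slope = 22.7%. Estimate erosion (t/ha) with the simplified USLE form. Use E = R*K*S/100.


Formula: E = R * K * S / 100  (simplified USLE)
R * K = 997 * 0.023 = 22.931
E = 22.931 * 22.7 / 100 = 5.21 t/ha

5.21


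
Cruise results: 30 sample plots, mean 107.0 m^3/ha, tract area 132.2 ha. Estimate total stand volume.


Formula: Total Volume = Mean Volume per ha * Total Area
Total Volume = 107.0 m^3/ha * 132.2 ha
Total Volume = 14145 m^3

14145


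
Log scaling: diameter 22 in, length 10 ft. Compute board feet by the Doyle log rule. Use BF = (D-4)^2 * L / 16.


Doyle: BF = (D - 4)^2 * L / 16
Adjusted diameter = 22 - 4 = 18 in
(D-4)^2 = 18^2 = 324
BF = 324 * 10 / 16 = 203 BF

203


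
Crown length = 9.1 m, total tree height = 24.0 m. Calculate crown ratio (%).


Formula: Crown Ratio = (Crown Length / Total Height) * 100
CR = (9.1 m / 24.0 m) * 100
CR = 0.3792 * 100 = 37.9%

37.9


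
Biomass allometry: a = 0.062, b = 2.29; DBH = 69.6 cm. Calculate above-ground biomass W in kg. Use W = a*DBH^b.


Formula: W = a * DBH^b  (allometric power law)
DBH^b = 69.6^2.29 = 16579.6424
W = 0.062 * 16579.6424 = 1027.9 kg

1027.9


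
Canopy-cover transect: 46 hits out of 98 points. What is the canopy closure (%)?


Formula: Canopy closure = covered points / total points * 100
Closure = 46 / 98 * 100
Closure = 0.4694 * 100 = 46.9%

46.9


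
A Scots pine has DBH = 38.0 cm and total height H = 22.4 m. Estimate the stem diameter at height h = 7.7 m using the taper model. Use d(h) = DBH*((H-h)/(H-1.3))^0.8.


Taper: d(h) = DBH * ((H - h) / (H - 1.3))^0.8
Numerator = H - h = 22.4 - 7.7 = 14.7 m
Denominator = H - 1.3 = 22.4 - 1.3 = 21.1 m
Ratio = 14.7 / 21.1 = 0.69668
d = 38.0 * 0.69668^0.8 = 28.5 cm

28.5


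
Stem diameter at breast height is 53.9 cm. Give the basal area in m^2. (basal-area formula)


Formula: BA = pi * (DBH/2)^2 / 10000  (cm^2 to m^2)
Radius = DBH/2 = 53.9/2 = 26.95 cm
BA = pi * 26.95^2 / 10000
   = 2281.7466 cm^2 / 10000
   = 0.2282 m^2

0.2282


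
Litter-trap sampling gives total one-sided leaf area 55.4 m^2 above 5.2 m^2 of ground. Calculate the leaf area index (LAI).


Formula: LAI = total leaf area / ground area  (dimensionless)
LAI = 55.4 m^2 / 5.2 m^2
LAI = 10.65

10.65


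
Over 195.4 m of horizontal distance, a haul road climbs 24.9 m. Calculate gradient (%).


Formula: Gradient = rise / run * 100
Gradient = 24.9 / 195.4 * 100 = 12.7%

12.7


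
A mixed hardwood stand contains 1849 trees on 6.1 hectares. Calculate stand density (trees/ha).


Formula: Stand Density = N_trees / Area_ha
Density = 1849 trees / 6.1 ha
Density = 303 trees/ha

303


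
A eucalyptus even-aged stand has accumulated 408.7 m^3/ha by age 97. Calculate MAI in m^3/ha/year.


Formula: MAI = Total Volume / Stand Age
MAI = 408.7 m^3/ha / 97 years
MAI = 4.21 m^3/ha/year

4.21


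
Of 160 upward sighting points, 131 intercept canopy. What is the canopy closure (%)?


Formula: Canopy closure = covered points / total points * 100
Closure = 131 / 160 * 100
Closure = 0.8187 * 100 = 81.9%

81.9


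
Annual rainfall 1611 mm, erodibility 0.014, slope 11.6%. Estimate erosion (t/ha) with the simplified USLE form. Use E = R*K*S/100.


Formula: E = R * K * S / 100  (simplified USLE)
R * K = 1611 * 0.014 = 22.554
E = 22.554 * 11.6 / 100 = 2.62 t/ha

2.62


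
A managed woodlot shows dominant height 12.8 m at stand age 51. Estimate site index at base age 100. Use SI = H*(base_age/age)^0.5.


Formula: SI = H_dom * (base_age / age)^0.5
Age ratio = 100 / 51 = 1.96078
sqrt(age_ratio) = 1.40028
SI = 12.8 * 1.40028 = 17.9 m

17.9


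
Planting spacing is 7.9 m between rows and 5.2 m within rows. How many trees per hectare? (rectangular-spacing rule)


Formula: TPH = 10000 m^2/ha / (spacing_x * spacing_y)
Area per tree = 7.9 m * 5.2 m = 41.08 m^2
TPH = 10000 / 41.08 = 243 trees/ha

243


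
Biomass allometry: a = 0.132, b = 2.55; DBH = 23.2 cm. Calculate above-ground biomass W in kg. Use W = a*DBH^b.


Formula: W = a * DBH^b  (allometric power law)
DBH^b = 23.2^2.55 = 3033.8518
W = 0.132 * 3033.8518 = 400.5 kg

400.5


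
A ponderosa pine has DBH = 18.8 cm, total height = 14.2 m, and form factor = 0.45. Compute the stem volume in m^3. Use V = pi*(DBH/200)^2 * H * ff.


Formula: V = pi * (DBH/200)^2 * H * ff
Radius = DBH/200 = 18.8/200 = 0.094 m
Radius^2 = 0.094^2 = 0.008836 m^2
V = pi * 0.008836 * 14.2 * 0.45
V = 0.177 m^3

0.177


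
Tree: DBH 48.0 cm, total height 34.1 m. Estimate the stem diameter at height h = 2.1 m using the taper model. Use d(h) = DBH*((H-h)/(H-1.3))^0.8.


Taper: d(h) = DBH * ((H - h) / (H - 1.3))^0.8
Numerator = H - h = 34.1 - 2.1 = 32.0 m
Denominator = H - 1.3 = 34.1 - 1.3 = 32.8 m
Ratio = 32.0 / 32.8 = 0.97561
d = 48.0 * 0.97561^0.8 = 47.1 cm

47.1


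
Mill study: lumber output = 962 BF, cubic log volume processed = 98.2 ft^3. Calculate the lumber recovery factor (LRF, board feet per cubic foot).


Formula: LRF = Lumber Output (BF) / Log Input (ft^3)
LRF = 962 BF / 98.2 ft^3
LRF = 9.8 BF/ft^3

9.8


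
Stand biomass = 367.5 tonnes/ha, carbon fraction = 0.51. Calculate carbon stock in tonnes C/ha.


Formula: Carbon Stock = Biomass * Carbon Fraction
C = 367.5 t/ha * 0.51
C = 187.4 t C/ha

187.4


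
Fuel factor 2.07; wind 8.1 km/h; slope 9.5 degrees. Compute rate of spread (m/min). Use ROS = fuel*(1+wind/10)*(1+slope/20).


Formula: ROS = fuel * (1 + wind/10) * (1 + slope/20)
Wind factor = 1 + 8.1/10 = 1.81
Slope factor = 1 + 9.5/20 = 1.475
ROS = 2.07 * 1.81 * 1.475 = 5.53 m/min

5.53


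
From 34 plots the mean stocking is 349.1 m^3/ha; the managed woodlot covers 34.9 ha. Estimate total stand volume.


Formula: Total Volume = Mean Volume per ha * Total Area
Total Volume = 349.1 m^3/ha * 34.9 ha
Total Volume = 12184 m^3

12184


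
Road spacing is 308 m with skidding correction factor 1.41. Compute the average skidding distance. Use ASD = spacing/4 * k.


Formula: ASD = (spacing / 4) * correction
Uncorrected distance = spacing / 4 = 308 / 4 = 77 m
ASD = 77 * 1.41 = 109 m

109


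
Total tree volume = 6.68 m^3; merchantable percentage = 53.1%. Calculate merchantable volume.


Formula: MV = V_total * (merchantable_pct / 100)
Merchantable fraction = 53.1% / 100 = 0.531
MV = 6.68 m^3 * 0.531 = 3.547 m^3

3.547


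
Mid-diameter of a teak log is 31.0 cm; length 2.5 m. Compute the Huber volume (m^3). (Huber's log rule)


Huber: V = Am * L,  Am = pi*(Dm/200)^2
Am = pi*(31.0/200)^2 = 0.075477 m^2
V = 0.075477*2.5 = 0.1887 m^3

0.1887


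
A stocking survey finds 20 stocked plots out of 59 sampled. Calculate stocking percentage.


Formula: Stocking % = stocked plots / total plots * 100
Stocking = 20 / 59 * 100
Stocking = 0.339 * 100 = 33.9%

33.9


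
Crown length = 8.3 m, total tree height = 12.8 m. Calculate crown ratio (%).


Formula: Crown Ratio = (Crown Length / Total Height) * 100
CR = (8.3 m / 12.8 m) * 100
CR = 0.6484 * 100 = 64.8%

64.8


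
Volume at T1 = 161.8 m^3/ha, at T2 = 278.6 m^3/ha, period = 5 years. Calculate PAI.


Formula: PAI = (V_T2 - V_T1) / (T2 - T1)
Volume increment = 278.6 - 161.8 = 116.8 m^3/ha
PAI = 116.8 / 5 = 23.36 m^3/ha/year

23.36


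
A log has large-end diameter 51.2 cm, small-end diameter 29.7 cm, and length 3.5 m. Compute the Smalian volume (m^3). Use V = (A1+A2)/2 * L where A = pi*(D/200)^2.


Smalian: V = (A1 + A2)/2 * L,  A = pi*(D/200)^2
A1 = pi*(51.2/200)^2 = 0.205887 m^2
A2 = pi*(29.7/200)^2 = 0.069279 m^2
V = (0.205887+0.069279)/2*3.5 = 0.4815 m^3

0.4815


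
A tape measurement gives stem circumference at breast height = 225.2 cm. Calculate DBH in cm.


Formula: DBH = C / pi
DBH = 225.2 / pi
pi = 3.14159...
DBH = 71.7 cm

71.7


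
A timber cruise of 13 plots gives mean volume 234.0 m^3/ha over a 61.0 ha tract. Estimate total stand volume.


Formula: Total Volume = Mean Volume per ha * Total Area
Total Volume = 234.0 m^3/ha * 61.0 ha
Total Volume = 14274 m^3

14274


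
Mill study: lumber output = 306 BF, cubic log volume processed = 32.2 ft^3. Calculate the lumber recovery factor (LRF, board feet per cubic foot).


Formula: LRF = Lumber Output (BF) / Log Input (ft^3)
LRF = 306 BF / 32.2 ft^3
LRF = 9.5 BF/ft^3

9.5


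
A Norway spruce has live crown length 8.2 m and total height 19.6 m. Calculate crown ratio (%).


Formula: Crown Ratio = (Crown Length / Total Height) * 100
CR = (8.2 m / 19.6 m) * 100
CR = 0.4184 * 100 = 41.8%

41.8


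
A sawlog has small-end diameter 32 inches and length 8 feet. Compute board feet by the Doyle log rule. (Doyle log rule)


Doyle: BF = (D - 4)^2 * L / 16
Adjusted diameter = 32 - 4 = 28 in
(D-4)^2 = 28^2 = 784
BF = 784 * 8 / 16 = 392 BF

392


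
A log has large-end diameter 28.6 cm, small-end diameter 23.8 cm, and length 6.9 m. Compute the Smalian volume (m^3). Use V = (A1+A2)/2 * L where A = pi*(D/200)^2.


Smalian: V = (A1 + A2)/2 * L,  A = pi*(D/200)^2
A1 = pi*(28.6/200)^2 = 0.064242 m^2
A2 = pi*(23.8/200)^2 = 0.044488 m^2
V = (0.064242+0.044488)/2*6.9 = 0.3751 m^3

0.3751


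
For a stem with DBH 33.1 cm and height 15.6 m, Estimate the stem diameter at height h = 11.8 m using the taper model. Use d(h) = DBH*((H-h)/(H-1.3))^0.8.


Taper: d(h) = DBH * ((H - h) / (H - 1.3))^0.8
Numerator = H - h = 15.6 - 11.8 = 3.8 m
Denominator = H - 1.3 = 15.6 - 1.3 = 14.3 m
Ratio = 3.8 / 14.3 = 0.26573
d = 33.1 * 0.26573^0.8 = 11.5 cm

11.5


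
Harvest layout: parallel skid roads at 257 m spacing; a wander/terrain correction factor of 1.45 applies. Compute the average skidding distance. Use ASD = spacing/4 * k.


Formula: ASD = (spacing / 4) * correction
Uncorrected distance = spacing / 4 = 257 / 4 = 64.25 m
ASD = 64.25 * 1.45 = 93 m

93


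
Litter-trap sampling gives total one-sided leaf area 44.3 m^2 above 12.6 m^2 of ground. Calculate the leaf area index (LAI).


Formula: LAI = total leaf area / ground area  (dimensionless)
LAI = 44.3 m^2 / 12.6 m^2
LAI = 3.52

3.52


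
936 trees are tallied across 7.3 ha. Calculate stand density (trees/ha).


Formula: Stand Density = N_trees / Area_ha
Density = 936 trees / 7.3 ha
Density = 128 trees/ha

128


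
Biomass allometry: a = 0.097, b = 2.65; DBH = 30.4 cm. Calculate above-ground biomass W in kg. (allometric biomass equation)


Formula: W = a * DBH^b  (allometric power law)
DBH^b = 30.4^2.65 = 8503.8384
W = 0.097 * 8503.8384 = 824.9 kg

824.9


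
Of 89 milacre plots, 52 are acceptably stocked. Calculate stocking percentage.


Formula: Stocking % = stocked plots / total plots * 100
Stocking = 52 / 89 * 100
Stocking = 0.5843 * 100 = 58.4%

58.4


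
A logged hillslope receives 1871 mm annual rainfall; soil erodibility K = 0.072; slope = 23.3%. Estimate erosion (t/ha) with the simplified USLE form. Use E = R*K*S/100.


Formula: E = R * K * S / 100  (simplified USLE)
R * K = 1871 * 0.072 = 134.712
E = 134.712 * 23.3 / 100 = 31.39 t/ha

31.39


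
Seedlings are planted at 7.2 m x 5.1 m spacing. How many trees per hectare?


Formula: TPH = 10000 m^2/ha / (spacing_x * spacing_y)
Area per tree = 7.2 m * 5.1 m = 36.72 m^2
TPH = 10000 / 36.72 = 272 trees/ha

272


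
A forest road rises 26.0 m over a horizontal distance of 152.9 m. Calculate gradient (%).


Formula: Gradient = rise / run * 100
Gradient = 26.0 / 152.9 * 100 = 17.0%

17.0


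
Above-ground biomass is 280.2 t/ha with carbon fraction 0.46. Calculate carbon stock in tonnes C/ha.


Formula: Carbon Stock = Biomass * Carbon Fraction
C = 280.2 t/ha * 0.46
C = 128.9 t C/ha

128.9


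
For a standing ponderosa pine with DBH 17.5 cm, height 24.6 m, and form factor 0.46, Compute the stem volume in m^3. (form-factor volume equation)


Formula: V = pi * (DBH/200)^2 * H * ff
Radius = DBH/200 = 17.5/200 = 0.0875 m
Radius^2 = 0.0875^2 = 0.00765625 m^2
V = pi * 0.00765625 * 24.6 * 0.46
V = 0.272 m^3

0.272


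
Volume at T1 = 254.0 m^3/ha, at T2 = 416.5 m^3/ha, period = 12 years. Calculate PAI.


Formula: PAI = (V_T2 - V_T1) / (T2 - T1)
Volume increment = 416.5 - 254.0 = 162.5 m^3/ha
PAI = 162.5 / 12 = 13.54 m^3/ha/year

13.54


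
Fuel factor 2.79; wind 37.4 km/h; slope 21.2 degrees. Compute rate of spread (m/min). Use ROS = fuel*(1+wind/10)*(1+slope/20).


Formula: ROS = fuel * (1 + wind/10) * (1 + slope/20)
Wind factor = 1 + 37.4/10 = 4.74
Slope factor = 1 + 21.2/20 = 2.06
ROS = 2.79 * 4.74 * 2.06 = 27.24 m/min

27.24


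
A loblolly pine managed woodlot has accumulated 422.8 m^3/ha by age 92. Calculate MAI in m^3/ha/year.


Formula: MAI = Total Volume / Stand Age
MAI = 422.8 m^3/ha / 92 years
MAI = 4.6 m^3/ha/year

4.6


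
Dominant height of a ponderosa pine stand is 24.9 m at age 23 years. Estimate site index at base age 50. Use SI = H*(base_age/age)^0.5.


Formula: SI = H_dom * (base_age / age)^0.5
Age ratio = 50 / 23 = 2.17391
sqrt(age_ratio) = 1.47442
SI = 24.9 * 1.47442 = 36.7 m

36.7


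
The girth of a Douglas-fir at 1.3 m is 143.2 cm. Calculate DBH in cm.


Formula: DBH = C / pi
DBH = 143.2 / pi
pi = 3.14159...
DBH = 45.6 cm

45.6


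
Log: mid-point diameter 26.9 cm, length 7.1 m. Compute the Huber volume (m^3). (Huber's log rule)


Huber: V = Am * L,  Am = pi*(Dm/200)^2
Am = pi*(26.9/200)^2 = 0.056832 m^2
V = 0.056832*7.1 = 0.4035 m^3

0.4035


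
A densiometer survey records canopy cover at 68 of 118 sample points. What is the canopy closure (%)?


Formula: Canopy closure = covered points / total points * 100
Closure = 68 / 118 * 100
Closure = 0.5763 * 100 = 57.6%

57.6


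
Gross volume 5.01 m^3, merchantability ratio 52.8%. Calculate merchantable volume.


Formula: MV = V_total * (merchantable_pct / 100)
Merchantable fraction = 52.8% / 100 = 0.528
MV = 5.01 m^3 * 0.528 = 2.645 m^3

2.645


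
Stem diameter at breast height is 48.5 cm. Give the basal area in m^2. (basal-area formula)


Formula: BA = pi * (DBH/2)^2 / 10000  (cm^2 to m^2)
Radius = DBH/2 = 48.5/2 = 24.25 cm
BA = pi * 24.25^2 / 10000
   = 1847.4528 cm^2 / 10000
   = 0.1847 m^2

0.1847


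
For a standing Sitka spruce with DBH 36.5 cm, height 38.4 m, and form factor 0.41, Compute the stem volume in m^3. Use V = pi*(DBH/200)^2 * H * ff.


Formula: V = pi * (DBH/200)^2 * H * ff
Radius = DBH/200 = 36.5/200 = 0.1825 m
Radius^2 = 0.1825^2 = 0.03330625 m^2
V = pi * 0.03330625 * 38.4 * 0.41
V = 1.647 m^3

1.647


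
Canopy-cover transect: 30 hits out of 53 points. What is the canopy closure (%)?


Formula: Canopy closure = covered points / total points * 100
Closure = 30 / 53 * 100
Closure = 0.566 * 100 = 56.6%

56.6


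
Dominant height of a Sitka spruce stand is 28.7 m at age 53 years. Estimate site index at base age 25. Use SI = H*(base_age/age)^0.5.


Formula: SI = H_dom * (base_age / age)^0.5
Age ratio = 25 / 53 = 0.4717
sqrt(age_ratio) = 0.6868
SI = 28.7 * 0.6868 = 19.7 m

19.7


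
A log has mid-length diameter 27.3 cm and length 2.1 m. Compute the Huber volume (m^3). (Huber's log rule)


Huber: V = Am * L,  Am = pi*(Dm/200)^2
Am = pi*(27.3/200)^2 = 0.058535 m^2
V = 0.058535*2.1 = 0.1229 m^3

0.1229


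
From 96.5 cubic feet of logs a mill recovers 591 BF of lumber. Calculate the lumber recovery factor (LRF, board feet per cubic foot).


Formula: LRF = Lumber Output (BF) / Log Input (ft^3)
LRF = 591 BF / 96.5 ft^3
LRF = 6.12 BF/ft^3

6.12


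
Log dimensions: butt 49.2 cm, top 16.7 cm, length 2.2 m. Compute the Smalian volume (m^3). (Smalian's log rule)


Smalian: V = (A1 + A2)/2 * L,  A = pi*(D/200)^2
A1 = pi*(49.2/200)^2 = 0.190117 m^2
A2 = pi*(16.7/200)^2 = 0.021904 m^2
V = (0.190117+0.021904)/2*2.2 = 0.2332 m^3

0.2332


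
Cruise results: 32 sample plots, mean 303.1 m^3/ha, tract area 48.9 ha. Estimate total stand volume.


Formula: Total Volume = Mean Volume per ha * Total Area
Total Volume = 303.1 m^3/ha * 48.9 ha
Total Volume = 14822 m^3

14822


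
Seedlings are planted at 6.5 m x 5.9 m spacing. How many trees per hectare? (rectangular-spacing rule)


Formula: TPH = 10000 m^2/ha / (spacing_x * spacing_y)
Area per tree = 6.5 m * 5.9 m = 38.35 m^2
TPH = 10000 / 38.35 = 261 trees/ha

261


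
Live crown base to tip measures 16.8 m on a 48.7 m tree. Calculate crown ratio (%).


Formula: Crown Ratio = (Crown Length / Total Height) * 100
CR = (16.8 m / 48.7 m) * 100
CR = 0.345 * 100 = 34.5%

34.5


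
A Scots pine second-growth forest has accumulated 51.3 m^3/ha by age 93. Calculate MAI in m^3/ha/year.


Formula: MAI = Total Volume / Stand Age
MAI = 51.3 m^3/ha / 93 years
MAI = 0.55 m^3/ha/year

0.55


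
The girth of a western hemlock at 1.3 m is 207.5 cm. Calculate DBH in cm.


Formula: DBH = C / pi
DBH = 207.5 / pi
pi = 3.14159...
DBH = 66.0 cm

66.0


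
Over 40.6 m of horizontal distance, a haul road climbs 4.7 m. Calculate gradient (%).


Formula: Gradient = rise / run * 100
Gradient = 4.7 / 40.6 * 100 = 11.6%

11.6


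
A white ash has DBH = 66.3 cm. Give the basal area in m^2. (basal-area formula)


Formula: BA = pi * (DBH/2)^2 / 10000  (cm^2 to m^2)
Radius = DBH/2 = 66.3/2 = 33.15 cm
BA = pi * 33.15^2 / 10000
   = 3452.3669 cm^2 / 10000
   = 0.3452 m^2

0.3452


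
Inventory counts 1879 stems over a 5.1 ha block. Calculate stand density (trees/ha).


Formula: Stand Density = N_trees / Area_ha
Density = 1879 trees / 5.1 ha
Density = 368 trees/ha

368


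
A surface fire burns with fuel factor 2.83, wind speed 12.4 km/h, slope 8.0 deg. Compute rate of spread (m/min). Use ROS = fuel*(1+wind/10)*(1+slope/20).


Formula: ROS = fuel * (1 + wind/10) * (1 + slope/20)
Wind factor = 1 + 12.4/10 = 2.24
Slope factor = 1 + 8.0/20 = 1.4
ROS = 2.83 * 2.24 * 1.4 = 8.87 m/min

8.87


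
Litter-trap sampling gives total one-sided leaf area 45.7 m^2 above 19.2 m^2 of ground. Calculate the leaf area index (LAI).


Formula: LAI = total leaf area / ground area  (dimensionless)
LAI = 45.7 m^2 / 19.2 m^2
LAI = 2.38

2.38


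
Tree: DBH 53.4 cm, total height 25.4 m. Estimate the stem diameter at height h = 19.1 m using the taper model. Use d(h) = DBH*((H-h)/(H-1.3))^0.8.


Taper: d(h) = DBH * ((H - h) / (H - 1.3))^0.8
Numerator = H - h = 25.4 - 19.1 = 6.3 m
Denominator = H - 1.3 = 25.4 - 1.3 = 24.1 m
Ratio = 6.3 / 24.1 = 0.26141
d = 53.4 * 0.26141^0.8 = 18.3 cm

18.3


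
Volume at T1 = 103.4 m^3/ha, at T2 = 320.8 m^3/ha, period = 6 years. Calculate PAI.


Formula: PAI = (V_T2 - V_T1) / (T2 - T1)
Volume increment = 320.8 - 103.4 = 217.4 m^3/ha
PAI = 217.4 / 6 = 36.23 m^3/ha/year

36.23


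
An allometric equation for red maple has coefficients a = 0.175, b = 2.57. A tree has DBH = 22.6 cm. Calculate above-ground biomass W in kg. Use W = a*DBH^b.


Formula: W = a * DBH^b  (allometric power law)
DBH^b = 22.6^2.57 = 3020.3599
W = 0.175 * 3020.3599 = 528.6 kg

528.6


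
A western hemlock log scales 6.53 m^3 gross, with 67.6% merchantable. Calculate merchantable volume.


Formula: MV = V_total * (merchantable_pct / 100)
Merchantable fraction = 67.6% / 100 = 0.676
MV = 6.53 m^3 * 0.676 = 4.414 m^3

4.414
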